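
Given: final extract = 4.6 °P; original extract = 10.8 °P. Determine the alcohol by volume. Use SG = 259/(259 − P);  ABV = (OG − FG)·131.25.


OG = 259/(259 − 10.8) = 1.0435
FG = 259/(259 − 4.6) = 1.0181
ABV = (1.0435 − 1.0181)·131.25

3.3379 % ABV


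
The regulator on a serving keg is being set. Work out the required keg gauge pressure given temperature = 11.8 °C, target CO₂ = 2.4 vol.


psi = vols/(0.01821 + 0.09011·e^(−0.04·T)) − 14.695
psi = 2.4/(0.01821 + 0.09011·e^(−0.04·11.8)) − 14.695

17.5559 psi


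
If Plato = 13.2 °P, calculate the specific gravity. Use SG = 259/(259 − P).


SG = 259/(259 − 13.2)

1.0537


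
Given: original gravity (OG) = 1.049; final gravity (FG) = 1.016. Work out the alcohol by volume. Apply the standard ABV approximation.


ABV = (OG − FG) · 131.25
ABV = (1.049 − 1.016) · 131.25

4.3312 % ABV


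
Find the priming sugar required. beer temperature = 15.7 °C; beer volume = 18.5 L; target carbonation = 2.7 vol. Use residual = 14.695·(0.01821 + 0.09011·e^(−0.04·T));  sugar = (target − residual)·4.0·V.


residual = 14.695·(0.01821 + 0.09011·e^(−0.04·15.7)) = 0.9742
sugar = (2.7 − 0.9742)·4.0·18.5

127.7056 g


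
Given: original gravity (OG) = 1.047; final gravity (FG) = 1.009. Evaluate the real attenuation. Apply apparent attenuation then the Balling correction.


AA = (OG−FG)/(OG−1)·100;  RA = AA·0.8192
AA = (1.047 − 1.009)/(1.047 − 1)·100 = 80.8511
RA = 80.8511·0.8192

66.2332 %


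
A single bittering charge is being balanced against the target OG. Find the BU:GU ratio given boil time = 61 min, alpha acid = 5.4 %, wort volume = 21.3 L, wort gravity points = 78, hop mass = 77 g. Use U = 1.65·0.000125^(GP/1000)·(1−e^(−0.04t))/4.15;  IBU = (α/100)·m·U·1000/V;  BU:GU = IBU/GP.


U = 1.65·0.000125^(78/1000)·(1−e^(−0.04·61))/4.15 = 0.1800
IBU = (5.4/100)·77·0.1800·1000/21.3 = 35.1475
BU:GU = 35.1475/78

0.4506


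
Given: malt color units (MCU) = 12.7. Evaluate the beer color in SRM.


SRM = 1.4922 · MCU^0.6859
SRM = 1.4922 · 12.7^0.6859

8.5295 SRM


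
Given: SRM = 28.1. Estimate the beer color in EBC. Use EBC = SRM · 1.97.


EBC = 28.1 · 1.97

55.3570 EBC


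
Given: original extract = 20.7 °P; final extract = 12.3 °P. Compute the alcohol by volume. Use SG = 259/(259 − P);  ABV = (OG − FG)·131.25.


OG = 259/(259 − 20.7) = 1.0869
FG = 259/(259 − 12.3) = 1.0499
ABV = (1.0869 − 1.0499)·131.25

4.8572 % ABV


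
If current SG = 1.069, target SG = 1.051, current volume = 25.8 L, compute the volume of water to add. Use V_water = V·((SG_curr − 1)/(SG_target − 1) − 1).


V_water = 25.8·((1.069 − 1)/(1.051 − 1) − 1)

9.1059 L


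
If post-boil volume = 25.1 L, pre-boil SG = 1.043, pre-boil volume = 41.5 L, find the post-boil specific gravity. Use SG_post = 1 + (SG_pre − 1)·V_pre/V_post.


pts_pre = (1.043 − 1)·1000 = 43.0000
pts_post = 43.0000·41.5/25.1 = 71.0956
SG_post = 1 + 71.0956/1000

1.0711


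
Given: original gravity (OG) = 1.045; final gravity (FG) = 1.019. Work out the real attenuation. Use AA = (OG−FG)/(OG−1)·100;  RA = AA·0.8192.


AA = (1.045 − 1.019)/(1.045 − 1)·100 = 57.7778
RA = 57.7778·0.8192

47.3316 %


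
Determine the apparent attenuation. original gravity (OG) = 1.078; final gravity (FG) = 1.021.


AA = (OG − FG)/(OG − 1) · 100
AA = (1.078 − 1.021)/(1.078 − 1) · 100

73.0769 %


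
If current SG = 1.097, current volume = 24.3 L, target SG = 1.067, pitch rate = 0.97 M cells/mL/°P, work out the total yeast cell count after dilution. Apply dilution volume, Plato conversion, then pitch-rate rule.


V_w = V·((SG_c−1)/(SG_t−1)−1);  °P = 259 − 259/SG_t;  cells = rate·(V+V_w)·°P
V_w = 24.3·((1.097−1)/(1.067−1)−1) = 10.8806
V_final = 24.3 + 10.8806 = 35.1806
°P = 259 − 259/1.067 = 16.2634
cells = 0.97·35.1806·16.2634

554.9899 billion cells


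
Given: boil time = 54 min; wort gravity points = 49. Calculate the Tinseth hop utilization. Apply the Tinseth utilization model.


U = 1.65·0.000125^(GP/1000) · (1 − e^(−0.04·t))/4.15
bigness = 1.65·0.000125^(49/1000) = 1.0623
boil_factor = (1 − e^(−0.04·54))/4.15 = 0.2132
U = 1.0623 · 0.2132

0.2264


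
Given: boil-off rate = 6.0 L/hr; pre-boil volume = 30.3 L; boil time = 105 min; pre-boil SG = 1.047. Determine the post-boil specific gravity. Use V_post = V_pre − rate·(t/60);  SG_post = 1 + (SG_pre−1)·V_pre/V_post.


V_post = 30.3 − 6.0·(105/60) = 19.8000
SG_post = 1 + (1.047 − 1)·30.3/19.8000

1.0719


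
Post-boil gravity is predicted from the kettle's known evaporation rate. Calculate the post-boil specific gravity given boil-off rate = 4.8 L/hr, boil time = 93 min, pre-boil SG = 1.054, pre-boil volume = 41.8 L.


V_post = V_pre − rate·(t/60);  SG_post = 1 + (SG_pre−1)·V_pre/V_post
V_post = 41.8 − 4.8·(93/60) = 34.3600
SG_post = 1 + (1.054 − 1)·41.8/34.3600

1.0657


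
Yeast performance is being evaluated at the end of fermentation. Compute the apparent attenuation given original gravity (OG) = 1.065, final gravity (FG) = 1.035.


AA = (OG − FG)/(OG − 1) · 100
AA = (1.065 − 1.035)/(1.065 − 1) · 100

46.1538 %


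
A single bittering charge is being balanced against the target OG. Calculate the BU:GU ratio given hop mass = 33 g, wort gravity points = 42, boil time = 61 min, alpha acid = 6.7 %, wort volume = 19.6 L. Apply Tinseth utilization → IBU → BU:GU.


U = 1.65·0.000125^(GP/1000)·(1−e^(−0.04t))/4.15;  IBU = (α/100)·m·U·1000/V;  BU:GU = IBU/GP
U = 1.65·0.000125^(42/1000)·(1−e^(−0.04·61))/4.15 = 0.2488
IBU = (6.7/100)·33·0.2488·1000/19.6 = 28.0694
BU:GU = 28.0694/42

0.6683


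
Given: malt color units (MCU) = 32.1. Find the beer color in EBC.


SRM = 1.4922·MCU^0.6859;  EBC = SRM·1.97
SRM = 1.4922·32.1^0.6859 = 16.1116
EBC = 16.1116·1.97

31.7399 EBC


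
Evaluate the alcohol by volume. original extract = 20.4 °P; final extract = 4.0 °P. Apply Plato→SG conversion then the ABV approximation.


SG = 259/(259 − P);  ABV = (OG − FG)·131.25
OG = 259/(259 − 20.4) = 1.0855
FG = 259/(259 − 4.0) = 1.0157
ABV = (1.0855 − 1.0157)·131.25

9.1629 % ABV


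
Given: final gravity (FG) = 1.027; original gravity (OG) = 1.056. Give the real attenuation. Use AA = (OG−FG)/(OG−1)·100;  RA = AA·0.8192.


AA = (1.056 − 1.027)/(1.056 − 1)·100 = 51.7857
RA = 51.7857·0.8192

42.4229 %


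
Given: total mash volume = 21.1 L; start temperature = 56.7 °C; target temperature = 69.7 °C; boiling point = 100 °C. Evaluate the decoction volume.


V_dec = V_total·(T_target − T_start)/(T_boil − T_start)
V_dec = 21.1·(69.7 − 56.7)/(100 − 56.7)

6.3349 L


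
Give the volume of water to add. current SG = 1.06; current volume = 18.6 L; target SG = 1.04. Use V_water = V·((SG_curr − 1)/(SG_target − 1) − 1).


V_water = 18.6·((1.06 − 1)/(1.04 − 1) − 1)

9.3000 L


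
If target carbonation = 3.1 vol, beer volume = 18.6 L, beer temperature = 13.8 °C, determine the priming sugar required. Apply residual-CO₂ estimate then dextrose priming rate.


residual = 14.695·(0.01821 + 0.09011·e^(−0.04·T));  sugar = (target − residual)·4.0·V
residual = 14.695·(0.01821 + 0.09011·e^(−0.04·13.8)) = 1.0300
sugar = (3.1 − 1.0300)·4.0·18.6

154.0045 g


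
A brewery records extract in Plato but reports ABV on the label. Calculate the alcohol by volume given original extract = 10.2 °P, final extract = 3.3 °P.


SG = 259/(259 − P);  ABV = (OG − FG)·131.25
OG = 259/(259 − 10.2) = 1.0410
FG = 259/(259 − 3.3) = 1.0129
ABV = (1.0410 − 1.0129)·131.25

3.6869 % ABV


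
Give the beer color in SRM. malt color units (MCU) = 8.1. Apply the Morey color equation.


SRM = 1.4922 · MCU^0.6859
SRM = 1.4922 · 8.1^0.6859

6.2655 SRM


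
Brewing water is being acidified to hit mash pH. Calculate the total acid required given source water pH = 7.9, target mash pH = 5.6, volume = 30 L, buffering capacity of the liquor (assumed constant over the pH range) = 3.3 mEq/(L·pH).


acid = buffering capacity · (pH_source − pH_target) · V
acid = 3.3 · (7.9 − 5.6) · 30

227.7000 mEq


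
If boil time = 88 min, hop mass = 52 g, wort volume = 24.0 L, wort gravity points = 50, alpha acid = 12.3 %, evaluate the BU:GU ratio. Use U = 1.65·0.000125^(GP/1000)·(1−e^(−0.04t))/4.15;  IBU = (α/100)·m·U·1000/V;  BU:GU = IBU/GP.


U = 1.65·0.000125^(50/1000)·(1−e^(−0.04·88))/4.15 = 0.2462
IBU = (12.3/100)·52·0.2462·1000/24.0 = 65.6039
BU:GU = 65.6039/50

1.3121


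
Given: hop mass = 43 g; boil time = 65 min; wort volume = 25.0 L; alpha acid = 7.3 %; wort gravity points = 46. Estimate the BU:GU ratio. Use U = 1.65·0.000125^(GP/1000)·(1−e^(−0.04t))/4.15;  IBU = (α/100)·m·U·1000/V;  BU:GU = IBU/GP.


U = 1.65·0.000125^(46/1000)·(1−e^(−0.04·65))/4.15 = 0.2434
IBU = (7.3/100)·43·0.2434·1000/25.0 = 30.5652
BU:GU = 30.5652/46

0.6645


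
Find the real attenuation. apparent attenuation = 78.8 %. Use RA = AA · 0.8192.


RA = 78.8 · 0.8192

64.5530 %


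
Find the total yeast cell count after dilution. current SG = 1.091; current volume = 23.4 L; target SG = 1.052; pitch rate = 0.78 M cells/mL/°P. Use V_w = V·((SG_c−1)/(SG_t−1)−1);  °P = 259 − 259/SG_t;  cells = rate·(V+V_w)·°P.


V_w = 23.4·((1.091−1)/(1.052−1)−1) = 17.5500
V_final = 23.4 + 17.5500 = 40.9500
°P = 259 − 259/1.052 = 12.8023
cells = 0.78·40.9500·12.8023

408.9177 billion cells


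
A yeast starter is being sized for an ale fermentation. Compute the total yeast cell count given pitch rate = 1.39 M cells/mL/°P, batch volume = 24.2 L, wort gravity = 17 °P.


cells (billions) = rate · V_L · °P
cells = 1.39 · 24.2 · 17

571.8460 billion cells


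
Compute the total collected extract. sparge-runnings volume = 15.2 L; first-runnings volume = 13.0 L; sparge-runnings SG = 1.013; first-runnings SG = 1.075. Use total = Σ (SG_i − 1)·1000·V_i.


first = (1.075 − 1)·1000·13.0 = 975.0000
sparge = (1.013 − 1)·1000·15.2 = 197.6000
total = 975.0000 + 197.6000

1172.6000 gravity·L


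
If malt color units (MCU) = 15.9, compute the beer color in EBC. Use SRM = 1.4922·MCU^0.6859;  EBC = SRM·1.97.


SRM = 1.4922·15.9^0.6859 = 9.9510
EBC = 9.9510·1.97

19.6034 EBC


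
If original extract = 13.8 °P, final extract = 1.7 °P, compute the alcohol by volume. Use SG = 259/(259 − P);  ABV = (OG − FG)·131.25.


OG = 259/(259 − 13.8) = 1.0563
FG = 259/(259 − 1.7) = 1.0066
ABV = (1.0563 − 1.0066)·131.25

6.5196 % ABV


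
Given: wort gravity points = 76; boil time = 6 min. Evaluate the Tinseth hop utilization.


U = 1.65·0.000125^(GP/1000) · (1 − e^(−0.04·t))/4.15
bigness = 1.65·0.000125^(76/1000) = 0.8334
boil_factor = (1 − e^(−0.04·6))/4.15 = 0.0514
U = 0.8334 · 0.0514

0.0428


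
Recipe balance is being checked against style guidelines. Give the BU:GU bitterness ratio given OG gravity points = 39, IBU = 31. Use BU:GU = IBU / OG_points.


BU:GU = 31 / 39

0.7949


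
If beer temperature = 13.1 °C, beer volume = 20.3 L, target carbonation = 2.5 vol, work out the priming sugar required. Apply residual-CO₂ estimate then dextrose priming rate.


residual = 14.695·(0.01821 + 0.09011·e^(−0.04·T));  sugar = (target − residual)·4.0·V
residual = 14.695·(0.01821 + 0.09011·e^(−0.04·13.1)) = 1.0517
sugar = (2.5 − 1.0517)·4.0·20.3

117.6022 g


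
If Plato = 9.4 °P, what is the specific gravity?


SG = 259/(259 − P)
SG = 259/(259 − 9.4)

1.0377


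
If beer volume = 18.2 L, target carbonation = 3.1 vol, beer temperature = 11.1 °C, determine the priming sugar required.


residual = 14.695·(0.01821 + 0.09011·e^(−0.04·T));  sugar = (target − residual)·4.0·V
residual = 14.695·(0.01821 + 0.09011·e^(−0.04·11.1)) = 1.1170
sugar = (3.1 − 1.1170)·4.0·18.2

144.3622 g


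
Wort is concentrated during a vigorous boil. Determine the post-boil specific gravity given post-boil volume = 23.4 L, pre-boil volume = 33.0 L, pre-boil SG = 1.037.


SG_post = 1 + (SG_pre − 1)·V_pre/V_post
pts_pre = (1.037 − 1)·1000 = 37.0000
pts_post = 37.0000·33.0/23.4 = 52.1795
SG_post = 1 + 52.1795/1000

1.0522


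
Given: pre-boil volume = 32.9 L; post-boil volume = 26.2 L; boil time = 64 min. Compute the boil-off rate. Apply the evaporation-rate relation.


rate = (V_pre − V_post) / (t_min/60)
rate = (32.9 − 26.2) / (64/60)

6.2812 L/hr


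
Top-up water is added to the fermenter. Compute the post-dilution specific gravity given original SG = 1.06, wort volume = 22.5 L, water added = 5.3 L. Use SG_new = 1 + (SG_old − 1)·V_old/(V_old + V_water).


pts = (1.06 − 1)·1000·22.5/(22.5 + 5.3) = 48.5612
SG_new = 1 + 48.5612/1000

1.0486


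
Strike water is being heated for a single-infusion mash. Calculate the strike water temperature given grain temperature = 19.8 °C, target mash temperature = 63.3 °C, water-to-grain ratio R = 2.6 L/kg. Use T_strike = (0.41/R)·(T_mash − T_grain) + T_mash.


T_strike = (0.41/2.6)·(63.3 − 19.8) + 63.3

70.1596 °C


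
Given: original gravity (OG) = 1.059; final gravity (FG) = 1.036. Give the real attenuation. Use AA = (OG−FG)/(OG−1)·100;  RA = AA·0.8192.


AA = (1.059 − 1.036)/(1.059 − 1)·100 = 38.9831
RA = 38.9831·0.8192

31.9349 %


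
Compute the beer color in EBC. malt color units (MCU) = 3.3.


SRM = 1.4922·MCU^0.6859;  EBC = SRM·1.97
SRM = 1.4922·3.3^0.6859 = 3.3844
EBC = 3.3844·1.97

6.6672 EBC


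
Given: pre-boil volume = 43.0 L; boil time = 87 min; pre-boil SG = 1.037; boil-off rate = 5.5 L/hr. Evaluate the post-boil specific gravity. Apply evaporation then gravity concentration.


V_post = V_pre − rate·(t/60);  SG_post = 1 + (SG_pre−1)·V_pre/V_post
V_post = 43.0 − 5.5·(87/60) = 35.0250
SG_post = 1 + (1.037 − 1)·43.0/35.0250

1.0454


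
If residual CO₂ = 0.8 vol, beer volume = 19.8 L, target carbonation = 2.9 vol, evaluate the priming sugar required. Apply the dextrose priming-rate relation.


sugar = (target − residual)·4.0·V
sugar = (2.9 − 0.8)·4.0·19.8

166.3200 g


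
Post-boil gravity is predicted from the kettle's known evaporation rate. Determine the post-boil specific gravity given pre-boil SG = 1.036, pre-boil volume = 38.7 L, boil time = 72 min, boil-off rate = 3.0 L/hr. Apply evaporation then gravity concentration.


V_post = V_pre − rate·(t/60);  SG_post = 1 + (SG_pre−1)·V_pre/V_post
V_post = 38.7 − 3.0·(72/60) = 35.1000
SG_post = 1 + (1.036 − 1)·38.7/35.1000

1.0397


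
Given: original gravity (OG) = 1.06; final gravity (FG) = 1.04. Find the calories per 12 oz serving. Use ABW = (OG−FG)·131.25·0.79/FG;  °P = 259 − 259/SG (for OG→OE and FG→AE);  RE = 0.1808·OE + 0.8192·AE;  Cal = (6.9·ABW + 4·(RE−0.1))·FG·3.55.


ABW = (1.06 − 1.04)·131.25·0.79/1.04 = 1.9940
OE = 259 − 259/1.06 = 14.6604 °P
AE = 259 − 259/1.04 = 9.9615 °P
RE = 0.1808·14.6604 + 0.8192·9.9615 = 10.8111 °P
Cal = (6.9·1.9940 + 4·(10.8111−0.1))·1.04·3.55

208.9779 kcal


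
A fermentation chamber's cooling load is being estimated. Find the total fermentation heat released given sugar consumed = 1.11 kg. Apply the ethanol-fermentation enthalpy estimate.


Q = m_sugar · 590 kJ/kg
Q = 1.11 · 590

654.9000 kJ


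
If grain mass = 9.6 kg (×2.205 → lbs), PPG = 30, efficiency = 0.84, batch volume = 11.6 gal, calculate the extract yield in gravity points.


points = lbs × PPG × eff / vol
lbs = 9.6 × 2.205 = 21.1680
points = 21.1680 × 30 × 0.84 / 11.6

45.9857 points


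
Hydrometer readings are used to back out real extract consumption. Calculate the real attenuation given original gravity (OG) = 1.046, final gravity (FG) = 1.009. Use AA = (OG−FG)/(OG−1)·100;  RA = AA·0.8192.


AA = (1.046 − 1.009)/(1.046 − 1)·100 = 80.4348
RA = 80.4348·0.8192

65.8922 %


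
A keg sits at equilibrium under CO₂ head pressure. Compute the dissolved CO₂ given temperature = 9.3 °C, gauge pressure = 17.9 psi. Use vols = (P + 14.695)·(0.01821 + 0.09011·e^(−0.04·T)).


vols = (17.9 + 14.695)·(0.01821 + 0.09011·e^(−0.04·9.3))

2.6183 volumes


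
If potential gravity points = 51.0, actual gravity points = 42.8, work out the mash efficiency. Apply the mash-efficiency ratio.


efficiency = actual / potential × 100
efficiency = 42.8 / 51.0 × 100

83.9216 %


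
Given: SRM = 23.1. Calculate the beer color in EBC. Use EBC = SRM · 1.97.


EBC = 23.1 · 1.97

45.5070 EBC


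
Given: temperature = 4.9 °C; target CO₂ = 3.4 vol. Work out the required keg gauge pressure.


psi = vols/(0.01821 + 0.09011·e^(−0.04·T)) − 14.695
psi = 3.4/(0.01821 + 0.09011·e^(−0.04·4.9)) − 14.695

22.1488 psi


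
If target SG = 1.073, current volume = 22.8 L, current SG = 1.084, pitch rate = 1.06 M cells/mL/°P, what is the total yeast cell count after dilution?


V_w = V·((SG_c−1)/(SG_t−1)−1);  °P = 259 − 259/SG_t;  cells = rate·(V+V_w)·°P
V_w = 22.8·((1.084−1)/(1.073−1)−1) = 3.4356
V_final = 22.8 + 3.4356 = 26.2356
°P = 259 − 259/1.073 = 17.6207
cells = 1.06·26.2356·17.6207

490.0270 billion cells


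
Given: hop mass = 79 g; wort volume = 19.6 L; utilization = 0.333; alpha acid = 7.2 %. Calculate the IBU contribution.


IBU = (α/100)·mass·U·1000 / V
IBU = (7.2/100)·79·0.333·1000 / 19.6

96.6380 IBU


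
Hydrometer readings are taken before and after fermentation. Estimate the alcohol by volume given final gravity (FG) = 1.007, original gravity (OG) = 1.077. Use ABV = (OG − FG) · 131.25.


ABV = (1.077 − 1.007) · 131.25

9.1875 % ABV


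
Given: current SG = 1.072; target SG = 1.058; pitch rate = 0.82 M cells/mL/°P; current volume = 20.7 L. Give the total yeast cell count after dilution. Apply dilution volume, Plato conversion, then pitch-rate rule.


V_w = V·((SG_c−1)/(SG_t−1)−1);  °P = 259 − 259/SG_t;  cells = rate·(V+V_w)·°P
V_w = 20.7·((1.072−1)/(1.058−1)−1) = 4.9966
V_final = 20.7 + 4.9966 = 25.6966
°P = 259 − 259/1.058 = 14.1985
cells = 0.82·25.6966·14.1985

299.1788 billion cells


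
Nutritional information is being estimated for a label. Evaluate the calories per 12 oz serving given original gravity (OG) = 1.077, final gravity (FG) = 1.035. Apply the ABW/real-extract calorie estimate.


ABW = (OG−FG)·131.25·0.79/FG;  °P = 259 − 259/SG (for OG→OE and FG→AE);  RE = 0.1808·OE + 0.8192·AE;  Cal = (6.9·ABW + 4·(RE−0.1))·FG·3.55
ABW = (1.077 − 1.035)·131.25·0.79/1.035 = 4.2076
OE = 259 − 259/1.077 = 18.5172 °P
AE = 259 − 259/1.035 = 8.7585 °P
RE = 0.1808·18.5172 + 0.8192·8.7585 = 10.5228 °P
Cal = (6.9·4.2076 + 4·(10.5228−0.1))·1.035·3.55

259.8570 kcal


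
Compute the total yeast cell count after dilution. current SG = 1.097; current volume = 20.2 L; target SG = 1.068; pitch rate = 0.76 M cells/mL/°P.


V_w = V·((SG_c−1)/(SG_t−1)−1);  °P = 259 − 259/SG_t;  cells = rate·(V+V_w)·°P
V_w = 20.2·((1.097−1)/(1.068−1)−1) = 8.6147
V_final = 20.2 + 8.6147 = 28.8147
°P = 259 − 259/1.068 = 16.4906
cells = 0.76·28.8147·16.4906

361.1314 billion cells


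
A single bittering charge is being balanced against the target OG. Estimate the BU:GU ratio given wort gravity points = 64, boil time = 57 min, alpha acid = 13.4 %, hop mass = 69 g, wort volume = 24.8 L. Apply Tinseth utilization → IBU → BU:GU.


U = 1.65·0.000125^(GP/1000)·(1−e^(−0.04t))/4.15;  IBU = (α/100)·m·U·1000/V;  BU:GU = IBU/GP
U = 1.65·0.000125^(64/1000)·(1−e^(−0.04·57))/4.15 = 0.2008
IBU = (13.4/100)·69·0.2008·1000/24.8 = 74.8651
BU:GU = 74.8651/64

1.1698


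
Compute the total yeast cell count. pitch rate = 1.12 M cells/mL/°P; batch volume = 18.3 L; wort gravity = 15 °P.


cells (billions) = rate · V_L · °P
cells = 1.12 · 18.3 · 15

307.4400 billion cells


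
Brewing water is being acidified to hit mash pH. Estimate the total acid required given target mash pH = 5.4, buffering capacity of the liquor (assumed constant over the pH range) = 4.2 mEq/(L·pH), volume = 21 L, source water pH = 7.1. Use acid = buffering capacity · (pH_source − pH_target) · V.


acid = 4.2 · (7.1 − 5.4) · 21

149.9400 mEq


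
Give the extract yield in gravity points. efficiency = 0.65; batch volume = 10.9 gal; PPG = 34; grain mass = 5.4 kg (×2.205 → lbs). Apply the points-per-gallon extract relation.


points = lbs × PPG × eff / vol
lbs = 5.4 × 2.205 = 11.9070
points = 11.9070 × 34 × 0.65 / 10.9

24.1417 points


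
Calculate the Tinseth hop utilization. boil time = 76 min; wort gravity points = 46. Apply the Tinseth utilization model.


U = 1.65·0.000125^(GP/1000) · (1 − e^(−0.04·t))/4.15
bigness = 1.65·0.000125^(46/1000) = 1.0913
boil_factor = (1 − e^(−0.04·76))/4.15 = 0.2294
U = 1.0913 · 0.2294

0.2504


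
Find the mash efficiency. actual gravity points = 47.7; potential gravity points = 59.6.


efficiency = actual / potential × 100
efficiency = 47.7 / 59.6 × 100

80.0336 %


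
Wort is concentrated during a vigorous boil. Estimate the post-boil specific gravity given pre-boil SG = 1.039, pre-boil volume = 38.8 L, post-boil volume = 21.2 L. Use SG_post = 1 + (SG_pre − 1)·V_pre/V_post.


pts_pre = (1.039 − 1)·1000 = 39.0000
pts_post = 39.0000·38.8/21.2 = 71.3774
SG_post = 1 + 71.3774/1000

1.0714


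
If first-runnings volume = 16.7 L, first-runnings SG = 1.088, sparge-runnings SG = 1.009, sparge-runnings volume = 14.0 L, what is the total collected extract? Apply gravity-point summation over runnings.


total = Σ (SG_i − 1)·1000·V_i
first = (1.088 − 1)·1000·16.7 = 1469.6000
sparge = (1.009 − 1)·1000·14.0 = 126.0000
total = 1469.6000 + 126.0000

1595.6000 gravity·L


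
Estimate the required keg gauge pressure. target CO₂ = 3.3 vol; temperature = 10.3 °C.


psi = vols/(0.01821 + 0.09011·e^(−0.04·T)) − 14.695
psi = 3.3/(0.01821 + 0.09011·e^(−0.04·10.3)) − 14.695

27.6713 psi


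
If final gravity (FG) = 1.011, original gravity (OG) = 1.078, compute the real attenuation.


AA = (OG−FG)/(OG−1)·100;  RA = AA·0.8192
AA = (1.078 − 1.011)/(1.078 − 1)·100 = 85.8974
RA = 85.8974·0.8192

70.3672 %


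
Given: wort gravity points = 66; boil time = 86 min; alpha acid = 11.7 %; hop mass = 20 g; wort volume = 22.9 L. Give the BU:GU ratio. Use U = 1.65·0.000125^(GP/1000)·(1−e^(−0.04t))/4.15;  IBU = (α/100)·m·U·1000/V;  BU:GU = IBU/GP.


U = 1.65·0.000125^(66/1000)·(1−e^(−0.04·86))/4.15 = 0.2127
IBU = (11.7/100)·20·0.2127·1000/22.9 = 21.7299
BU:GU = 21.7299/66

0.3292


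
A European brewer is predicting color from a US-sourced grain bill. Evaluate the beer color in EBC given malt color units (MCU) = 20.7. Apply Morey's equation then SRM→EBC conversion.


SRM = 1.4922·MCU^0.6859;  EBC = SRM·1.97
SRM = 1.4922·20.7^0.6859 = 11.9248
EBC = 11.9248·1.97

23.4919 EBC


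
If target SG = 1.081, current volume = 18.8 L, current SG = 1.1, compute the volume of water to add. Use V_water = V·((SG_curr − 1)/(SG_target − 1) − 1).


V_water = 18.8·((1.1 − 1)/(1.081 − 1) − 1)

4.4099 L


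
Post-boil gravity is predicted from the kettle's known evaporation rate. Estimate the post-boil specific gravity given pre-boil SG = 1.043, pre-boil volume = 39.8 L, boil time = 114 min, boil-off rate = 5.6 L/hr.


V_post = V_pre − rate·(t/60);  SG_post = 1 + (SG_pre−1)·V_pre/V_post
V_post = 39.8 − 5.6·(114/60) = 29.1600
SG_post = 1 + (1.043 − 1)·39.8/29.1600

1.0587


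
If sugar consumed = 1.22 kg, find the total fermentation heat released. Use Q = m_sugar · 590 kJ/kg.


Q = 1.22 · 590

719.8000 kJ


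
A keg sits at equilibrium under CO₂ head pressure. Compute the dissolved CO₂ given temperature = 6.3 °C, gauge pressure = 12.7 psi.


vols = (P + 14.695)·(0.01821 + 0.09011·e^(−0.04·T))
vols = (12.7 + 14.695)·(0.01821 + 0.09011·e^(−0.04·6.3))

2.4175 volumes


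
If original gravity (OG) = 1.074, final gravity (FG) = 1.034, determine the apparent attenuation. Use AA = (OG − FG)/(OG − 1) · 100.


AA = (1.074 − 1.034)/(1.074 − 1) · 100

54.0541 %


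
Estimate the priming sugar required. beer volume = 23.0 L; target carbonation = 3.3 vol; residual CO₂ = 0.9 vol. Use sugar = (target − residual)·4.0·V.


sugar = (3.3 − 0.9)·4.0·23.0

220.8000 g


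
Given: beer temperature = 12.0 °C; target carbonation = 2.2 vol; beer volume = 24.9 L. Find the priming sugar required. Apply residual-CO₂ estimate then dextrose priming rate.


residual = 14.695·(0.01821 + 0.09011·e^(−0.04·T));  sugar = (target − residual)·4.0·V
residual = 14.695·(0.01821 + 0.09011·e^(−0.04·12.0)) = 1.0870
sugar = (2.2 − 1.0870)·4.0·24.9

110.8580 g


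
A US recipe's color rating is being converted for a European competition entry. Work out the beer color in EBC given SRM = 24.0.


EBC = SRM · 1.97
EBC = 24.0 · 1.97

47.2800 EBC


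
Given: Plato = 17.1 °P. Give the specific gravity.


SG = 259/(259 − P)
SG = 259/(259 − 17.1)

1.0707


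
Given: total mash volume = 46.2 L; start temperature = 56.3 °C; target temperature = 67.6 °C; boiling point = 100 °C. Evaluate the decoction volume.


V_dec = V_total·(T_target − T_start)/(T_boil − T_start)
V_dec = 46.2·(67.6 − 56.3)/(100 − 56.3)

11.9465 L


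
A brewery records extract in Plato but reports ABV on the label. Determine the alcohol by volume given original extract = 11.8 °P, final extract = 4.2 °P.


SG = 259/(259 − P);  ABV = (OG − FG)·131.25
OG = 259/(259 − 11.8) = 1.0477
FG = 259/(259 − 4.2) = 1.0165
ABV = (1.0477 − 1.0165)·131.25

4.1017 % ABV


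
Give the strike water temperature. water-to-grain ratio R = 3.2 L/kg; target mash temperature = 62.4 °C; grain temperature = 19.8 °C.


T_strike = (0.41/R)·(T_mash − T_grain) + T_mash
T_strike = (0.41/3.2)·(62.4 − 19.8) + 62.4

67.8581 °C


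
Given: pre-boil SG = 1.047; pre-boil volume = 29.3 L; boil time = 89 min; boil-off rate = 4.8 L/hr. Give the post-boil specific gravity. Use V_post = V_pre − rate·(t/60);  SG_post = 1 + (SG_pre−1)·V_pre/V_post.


V_post = 29.3 − 4.8·(89/60) = 22.1800
SG_post = 1 + (1.047 − 1)·29.3/22.1800

1.0621


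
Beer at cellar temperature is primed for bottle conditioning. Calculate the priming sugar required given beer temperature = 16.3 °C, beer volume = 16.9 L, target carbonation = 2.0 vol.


residual = 14.695·(0.01821 + 0.09011·e^(−0.04·T));  sugar = (target − residual)·4.0·V
residual = 14.695·(0.01821 + 0.09011·e^(−0.04·16.3)) = 0.9575
sugar = (2.0 − 0.9575)·4.0·16.9

70.4737 g


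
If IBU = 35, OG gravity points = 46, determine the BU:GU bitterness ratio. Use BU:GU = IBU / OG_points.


BU:GU = 35 / 46

0.7609


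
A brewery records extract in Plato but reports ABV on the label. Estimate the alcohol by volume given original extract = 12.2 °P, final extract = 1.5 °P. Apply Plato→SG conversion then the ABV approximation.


SG = 259/(259 − P);  ABV = (OG − FG)·131.25
OG = 259/(259 − 12.2) = 1.0494
FG = 259/(259 − 1.5) = 1.0058
ABV = (1.0494 − 1.0058)·131.25

5.7235 % ABV


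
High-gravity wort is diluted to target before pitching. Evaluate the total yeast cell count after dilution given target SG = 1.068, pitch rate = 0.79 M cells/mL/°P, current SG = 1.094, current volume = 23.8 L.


V_w = V·((SG_c−1)/(SG_t−1)−1);  °P = 259 − 259/SG_t;  cells = rate·(V+V_w)·°P
V_w = 23.8·((1.094−1)/(1.068−1)−1) = 9.1000
V_final = 23.8 + 9.1000 = 32.9000
°P = 259 − 259/1.068 = 16.4906
cells = 0.79·32.9000·16.4906

428.6081 billion cells


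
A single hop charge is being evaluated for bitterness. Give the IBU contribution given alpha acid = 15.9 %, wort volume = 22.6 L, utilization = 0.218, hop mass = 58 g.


IBU = (α/100)·mass·U·1000 / V
IBU = (15.9/100)·58·0.218·1000 / 22.6

88.9556 IBU


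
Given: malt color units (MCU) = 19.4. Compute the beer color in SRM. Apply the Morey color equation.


SRM = 1.4922 · MCU^0.6859
SRM = 1.4922 · 19.4^0.6859

11.4059 SRM


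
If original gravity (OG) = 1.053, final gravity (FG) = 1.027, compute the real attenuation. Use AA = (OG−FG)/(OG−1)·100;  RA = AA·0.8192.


AA = (1.053 − 1.027)/(1.053 − 1)·100 = 49.0566
RA = 49.0566·0.8192

40.1872 %


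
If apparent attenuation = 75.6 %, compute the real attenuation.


RA = AA · 0.8192
RA = 75.6 · 0.8192

61.9315 %


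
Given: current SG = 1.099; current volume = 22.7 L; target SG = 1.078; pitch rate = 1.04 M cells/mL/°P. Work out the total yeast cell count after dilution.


V_w = V·((SG_c−1)/(SG_t−1)−1);  °P = 259 − 259/SG_t;  cells = rate·(V+V_w)·°P
V_w = 22.7·((1.099−1)/(1.078−1)−1) = 6.1115
V_final = 22.7 + 6.1115 = 28.8115
°P = 259 − 259/1.078 = 18.7403
cells = 1.04·28.8115·18.7403

561.5331 billion cells


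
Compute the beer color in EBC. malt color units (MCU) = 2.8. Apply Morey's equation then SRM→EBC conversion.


SRM = 1.4922·MCU^0.6859;  EBC = SRM·1.97
SRM = 1.4922·2.8^0.6859 = 3.0237
EBC = 3.0237·1.97

5.9566 EBC


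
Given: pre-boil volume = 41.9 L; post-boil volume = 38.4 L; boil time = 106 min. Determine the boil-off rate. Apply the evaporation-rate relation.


rate = (V_pre − V_post) / (t_min/60)
rate = (41.9 − 38.4) / (106/60)

1.9811 L/hr


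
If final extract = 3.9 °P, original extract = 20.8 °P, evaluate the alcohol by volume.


SG = 259/(259 − P);  ABV = (OG − FG)·131.25
OG = 259/(259 − 20.8) = 1.0873
FG = 259/(259 − 3.9) = 1.0153
ABV = (1.0873 − 1.0153)·131.25

9.4544 % ABV


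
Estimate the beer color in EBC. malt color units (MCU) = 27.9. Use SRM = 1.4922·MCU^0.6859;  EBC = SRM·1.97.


SRM = 1.4922·27.9^0.6859 = 14.6341
EBC = 14.6341·1.97

28.8292 EBC


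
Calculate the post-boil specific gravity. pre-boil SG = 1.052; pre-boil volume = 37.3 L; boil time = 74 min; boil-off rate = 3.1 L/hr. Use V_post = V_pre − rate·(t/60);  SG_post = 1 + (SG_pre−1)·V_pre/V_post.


V_post = 37.3 − 3.1·(74/60) = 33.4767
SG_post = 1 + (1.052 − 1)·37.3/33.4767

1.0579


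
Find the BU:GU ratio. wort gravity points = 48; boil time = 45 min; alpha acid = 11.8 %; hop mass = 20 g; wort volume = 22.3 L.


U = 1.65·0.000125^(GP/1000)·(1−e^(−0.04t))/4.15;  IBU = (α/100)·m·U·1000/V;  BU:GU = IBU/GP
U = 1.65·0.000125^(48/1000)·(1−e^(−0.04·45))/4.15 = 0.2156
IBU = (11.8/100)·20·0.2156·1000/22.3 = 22.8153
BU:GU = 22.8153/48

0.4753


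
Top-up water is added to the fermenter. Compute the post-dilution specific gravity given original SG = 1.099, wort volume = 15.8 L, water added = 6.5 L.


SG_new = 1 + (SG_old − 1)·V_old/(V_old + V_water)
pts = (1.099 − 1)·1000·15.8/(15.8 + 6.5) = 70.1435
SG_new = 1 + 70.1435/1000

1.0701


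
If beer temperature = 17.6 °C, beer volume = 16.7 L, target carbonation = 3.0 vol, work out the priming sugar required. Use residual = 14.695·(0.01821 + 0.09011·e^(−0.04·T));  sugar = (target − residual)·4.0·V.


residual = 14.695·(0.01821 + 0.09011·e^(−0.04·17.6)) = 0.9225
sugar = (3.0 − 0.9225)·4.0·16.7

138.7748 g


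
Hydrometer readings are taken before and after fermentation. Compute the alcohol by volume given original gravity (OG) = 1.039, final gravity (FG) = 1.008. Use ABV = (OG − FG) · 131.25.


ABV = (1.039 − 1.008) · 131.25

4.0687 % ABV


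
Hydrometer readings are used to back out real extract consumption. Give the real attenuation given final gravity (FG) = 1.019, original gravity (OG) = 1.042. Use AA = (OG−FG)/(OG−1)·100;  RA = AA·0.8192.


AA = (1.042 − 1.019)/(1.042 − 1)·100 = 54.7619
RA = 54.7619·0.8192

44.8610 %


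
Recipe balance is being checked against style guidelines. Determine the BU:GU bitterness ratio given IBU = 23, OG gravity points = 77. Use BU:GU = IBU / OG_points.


BU:GU = 23 / 77

0.2987


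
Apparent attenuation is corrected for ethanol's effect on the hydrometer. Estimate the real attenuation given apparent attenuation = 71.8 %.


RA = AA · 0.8192
RA = 71.8 · 0.8192

58.8186 %


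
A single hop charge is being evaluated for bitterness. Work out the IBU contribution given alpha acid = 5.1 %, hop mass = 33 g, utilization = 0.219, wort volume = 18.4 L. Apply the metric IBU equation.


IBU = (α/100)·mass·U·1000 / V
IBU = (5.1/100)·33·0.219·1000 / 18.4

20.0314 IBU


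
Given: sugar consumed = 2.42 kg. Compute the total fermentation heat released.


Q = m_sugar · 590 kJ/kg
Q = 2.42 · 590

1427.8000 kJ


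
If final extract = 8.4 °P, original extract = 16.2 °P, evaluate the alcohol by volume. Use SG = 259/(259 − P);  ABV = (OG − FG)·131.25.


OG = 259/(259 − 16.2) = 1.0667
FG = 259/(259 − 8.4) = 1.0335
ABV = (1.0667 − 1.0335)·131.25

4.3578 % ABV


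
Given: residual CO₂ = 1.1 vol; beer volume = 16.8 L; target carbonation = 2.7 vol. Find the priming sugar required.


sugar = (target − residual)·4.0·V
sugar = (2.7 − 1.1)·4.0·16.8

107.5200 g


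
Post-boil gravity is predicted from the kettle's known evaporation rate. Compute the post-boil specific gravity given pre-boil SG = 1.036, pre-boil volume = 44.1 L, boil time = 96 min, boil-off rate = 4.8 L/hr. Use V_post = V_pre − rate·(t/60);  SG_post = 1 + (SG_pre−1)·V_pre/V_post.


V_post = 44.1 − 4.8·(96/60) = 36.4200
SG_post = 1 + (1.036 − 1)·44.1/36.4200

1.0436


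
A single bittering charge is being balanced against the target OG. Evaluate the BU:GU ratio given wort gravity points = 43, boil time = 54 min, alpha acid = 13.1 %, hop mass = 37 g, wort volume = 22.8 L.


U = 1.65·0.000125^(GP/1000)·(1−e^(−0.04t))/4.15;  IBU = (α/100)·m·U·1000/V;  BU:GU = IBU/GP
U = 1.65·0.000125^(43/1000)·(1−e^(−0.04·54))/4.15 = 0.2390
IBU = (13.1/100)·37·0.2390·1000/22.8 = 50.8072
BU:GU = 50.8072/43

1.1816


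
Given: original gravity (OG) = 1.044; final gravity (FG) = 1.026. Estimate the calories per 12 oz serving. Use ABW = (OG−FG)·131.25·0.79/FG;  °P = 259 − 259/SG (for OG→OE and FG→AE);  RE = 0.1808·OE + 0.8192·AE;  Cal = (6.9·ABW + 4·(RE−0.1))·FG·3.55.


ABW = (1.044 − 1.026)·131.25·0.79/1.026 = 1.8191
OE = 259 − 259/1.044 = 10.9157 °P
AE = 259 − 259/1.026 = 6.5634 °P
RE = 0.1808·10.9157 + 0.8192·6.5634 = 7.3503 °P
Cal = (6.9·1.8191 + 4·(7.3503−0.1))·1.026·3.55

151.3473 kcal


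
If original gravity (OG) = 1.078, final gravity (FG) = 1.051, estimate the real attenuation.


AA = (OG−FG)/(OG−1)·100;  RA = AA·0.8192
AA = (1.078 − 1.051)/(1.078 − 1)·100 = 34.6154
RA = 34.6154·0.8192

28.3569 %


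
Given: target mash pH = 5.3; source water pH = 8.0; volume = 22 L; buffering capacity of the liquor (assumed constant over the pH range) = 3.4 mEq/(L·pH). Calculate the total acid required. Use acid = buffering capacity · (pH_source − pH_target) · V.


acid = 3.4 · (8.0 − 5.3) · 22

201.9600 mEq


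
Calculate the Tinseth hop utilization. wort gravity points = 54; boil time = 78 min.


U = 1.65·0.000125^(GP/1000) · (1 − e^(−0.04·t))/4.15
bigness = 1.65·0.000125^(54/1000) = 1.0156
boil_factor = (1 − e^(−0.04·78))/4.15 = 0.2303
U = 1.0156 · 0.2303

0.2339


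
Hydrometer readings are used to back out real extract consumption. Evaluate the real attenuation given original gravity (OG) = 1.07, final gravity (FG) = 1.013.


AA = (OG−FG)/(OG−1)·100;  RA = AA·0.8192
AA = (1.07 − 1.013)/(1.07 − 1)·100 = 81.4286
RA = 81.4286·0.8192

66.7063 %


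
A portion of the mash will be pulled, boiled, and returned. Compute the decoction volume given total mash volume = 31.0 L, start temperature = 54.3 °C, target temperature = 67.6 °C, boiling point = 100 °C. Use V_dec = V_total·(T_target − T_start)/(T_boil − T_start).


V_dec = 31.0·(67.6 − 54.3)/(100 − 54.3)

9.0219 L


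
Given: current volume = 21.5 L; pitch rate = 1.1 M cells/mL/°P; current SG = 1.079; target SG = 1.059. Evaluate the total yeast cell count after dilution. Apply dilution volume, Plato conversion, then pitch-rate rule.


V_w = V·((SG_c−1)/(SG_t−1)−1);  °P = 259 − 259/SG_t;  cells = rate·(V+V_w)·°P
V_w = 21.5·((1.079−1)/(1.059−1)−1) = 7.2881
V_final = 21.5 + 7.2881 = 28.7881
°P = 259 − 259/1.059 = 14.4297
cells = 1.1·28.7881·14.4297

456.9430 billion cells


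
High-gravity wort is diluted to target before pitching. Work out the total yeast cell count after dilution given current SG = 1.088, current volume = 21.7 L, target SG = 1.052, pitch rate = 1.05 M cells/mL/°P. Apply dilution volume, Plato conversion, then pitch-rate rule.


V_w = V·((SG_c−1)/(SG_t−1)−1);  °P = 259 − 259/SG_t;  cells = rate·(V+V_w)·°P
V_w = 21.7·((1.088−1)/(1.052−1)−1) = 15.0231
V_final = 21.7 + 15.0231 = 36.7231
°P = 259 − 259/1.052 = 12.8023
cells = 1.05·36.7231·12.8023

493.6461 billion cells


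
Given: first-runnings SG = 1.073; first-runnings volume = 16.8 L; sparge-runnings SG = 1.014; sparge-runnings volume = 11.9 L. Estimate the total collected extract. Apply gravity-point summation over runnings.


total = Σ (SG_i − 1)·1000·V_i
first = (1.073 − 1)·1000·16.8 = 1226.4000
sparge = (1.014 − 1)·1000·11.9 = 166.6000
total = 1226.4000 + 166.6000

1393.0000 gravity·L


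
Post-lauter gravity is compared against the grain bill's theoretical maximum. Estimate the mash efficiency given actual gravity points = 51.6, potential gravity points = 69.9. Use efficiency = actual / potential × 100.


efficiency = 51.6 / 69.9 × 100

73.8197 %


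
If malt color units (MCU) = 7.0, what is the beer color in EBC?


SRM = 1.4922·MCU^0.6859;  EBC = SRM·1.97
SRM = 1.4922·7.0^0.6859 = 5.6687
EBC = 5.6687·1.97

11.1672 EBC


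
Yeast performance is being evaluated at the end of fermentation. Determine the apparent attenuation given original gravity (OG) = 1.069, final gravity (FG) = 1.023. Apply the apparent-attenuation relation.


AA = (OG − FG)/(OG − 1) · 100
AA = (1.069 − 1.023)/(1.069 − 1) · 100

66.6667 %


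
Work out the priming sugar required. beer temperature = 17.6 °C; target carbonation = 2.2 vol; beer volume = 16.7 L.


residual = 14.695·(0.01821 + 0.09011·e^(−0.04·T));  sugar = (target − residual)·4.0·V
residual = 14.695·(0.01821 + 0.09011·e^(−0.04·17.6)) = 0.9225
sugar = (2.2 − 0.9225)·4.0·16.7

85.3348 g


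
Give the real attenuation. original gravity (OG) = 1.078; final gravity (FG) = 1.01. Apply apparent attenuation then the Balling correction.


AA = (OG−FG)/(OG−1)·100;  RA = AA·0.8192
AA = (1.078 − 1.01)/(1.078 − 1)·100 = 87.1795
RA = 87.1795·0.8192

71.4174 %


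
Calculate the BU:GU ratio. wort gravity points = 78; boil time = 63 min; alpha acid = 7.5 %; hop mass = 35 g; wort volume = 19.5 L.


U = 1.65·0.000125^(GP/1000)·(1−e^(−0.04t))/4.15;  IBU = (α/100)·m·U·1000/V;  BU:GU = IBU/GP
U = 1.65·0.000125^(78/1000)·(1−e^(−0.04·63))/4.15 = 0.1814
IBU = (7.5/100)·35·0.1814·1000/19.5 = 24.4152
BU:GU = 24.4152/78

0.3130


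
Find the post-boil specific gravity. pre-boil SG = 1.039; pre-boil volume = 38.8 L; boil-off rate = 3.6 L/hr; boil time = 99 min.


V_post = V_pre − rate·(t/60);  SG_post = 1 + (SG_pre−1)·V_pre/V_post
V_post = 38.8 − 3.6·(99/60) = 32.8600
SG_post = 1 + (1.039 − 1)·38.8/32.8600

1.0460


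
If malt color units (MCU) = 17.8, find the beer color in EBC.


SRM = 1.4922·MCU^0.6859;  EBC = SRM·1.97
SRM = 1.4922·17.8^0.6859 = 10.7520
EBC = 10.7520·1.97

21.1815 EBC
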